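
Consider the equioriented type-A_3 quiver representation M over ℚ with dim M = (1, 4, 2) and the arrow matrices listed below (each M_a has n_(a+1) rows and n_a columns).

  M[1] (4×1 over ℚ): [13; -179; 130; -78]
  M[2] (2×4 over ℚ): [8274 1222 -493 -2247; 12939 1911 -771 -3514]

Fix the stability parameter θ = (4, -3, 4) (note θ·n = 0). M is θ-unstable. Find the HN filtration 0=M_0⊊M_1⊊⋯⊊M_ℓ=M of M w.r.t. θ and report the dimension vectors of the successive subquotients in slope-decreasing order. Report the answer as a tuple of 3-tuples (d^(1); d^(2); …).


Barcode: M ≅ I[1,2], I[2,2], I[2,3]^2. HN layers by μ_θ (3 steps, strictly decreasing):
  μ^(1)=4; μ^(2)=1/2; μ^(3)=-3

((0, 0, 2); (1, 1, 0); (0, 3, 0))


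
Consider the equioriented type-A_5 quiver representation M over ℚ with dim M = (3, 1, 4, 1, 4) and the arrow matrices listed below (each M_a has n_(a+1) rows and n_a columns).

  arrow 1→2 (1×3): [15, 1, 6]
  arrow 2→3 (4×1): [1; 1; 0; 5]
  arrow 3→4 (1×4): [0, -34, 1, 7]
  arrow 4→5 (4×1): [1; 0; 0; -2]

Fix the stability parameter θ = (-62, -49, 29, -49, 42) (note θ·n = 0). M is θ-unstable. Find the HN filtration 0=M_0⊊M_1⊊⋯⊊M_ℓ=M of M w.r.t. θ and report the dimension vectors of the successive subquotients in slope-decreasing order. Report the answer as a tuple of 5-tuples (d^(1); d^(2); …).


Barcode: M ≅ I[1,1]^2, I[1,5], I[3,3]^3, I[5,5]^3. HN layers by μ_θ (5 steps, strictly decreasing):
  μ^(1)=42; μ^(2)=29; μ^(3)=-10; μ^(4)=-49; μ^(5)=-62

((0, 0, 0, 0, 4); (0, 0, 3, 0, 0); (0, 0, 1, 1, 0); (0, 1, 0, 0, 0); (3, 0, 0, 0, 0))


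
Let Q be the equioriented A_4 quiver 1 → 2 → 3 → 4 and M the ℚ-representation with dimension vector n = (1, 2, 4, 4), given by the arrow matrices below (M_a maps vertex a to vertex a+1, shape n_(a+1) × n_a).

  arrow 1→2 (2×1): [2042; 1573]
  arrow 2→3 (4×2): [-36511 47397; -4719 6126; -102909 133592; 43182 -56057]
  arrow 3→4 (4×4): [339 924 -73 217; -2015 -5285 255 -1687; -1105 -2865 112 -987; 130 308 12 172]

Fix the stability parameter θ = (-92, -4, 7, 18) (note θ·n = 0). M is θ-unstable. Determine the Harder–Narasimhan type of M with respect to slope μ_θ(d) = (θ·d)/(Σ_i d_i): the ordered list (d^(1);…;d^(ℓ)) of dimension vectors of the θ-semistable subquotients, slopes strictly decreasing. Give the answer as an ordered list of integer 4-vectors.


Via rank(M_{q-1}∘⋯∘M_p): M ≅ I[1,4], I[2,4], I[3,4]^2.
μ_θ-semistable layers: μ^(1)=18; μ^(2)=7; μ^(3)=-4; μ^(4)=-92

((0, 0, 0, 4); (0, 0, 4, 0); (0, 2, 0, 0); (1, 0, 0, 0))


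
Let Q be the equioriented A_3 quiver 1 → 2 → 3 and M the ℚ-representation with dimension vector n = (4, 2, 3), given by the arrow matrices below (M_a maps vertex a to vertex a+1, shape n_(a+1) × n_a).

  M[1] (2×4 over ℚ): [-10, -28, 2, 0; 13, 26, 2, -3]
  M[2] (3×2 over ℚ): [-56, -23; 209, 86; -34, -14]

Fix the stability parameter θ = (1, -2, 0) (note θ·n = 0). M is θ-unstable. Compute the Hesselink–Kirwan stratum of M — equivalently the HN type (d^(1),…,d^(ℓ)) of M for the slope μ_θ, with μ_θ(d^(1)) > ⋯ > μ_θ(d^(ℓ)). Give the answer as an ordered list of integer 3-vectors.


Barcode: M ≅ I[1,1]^2, I[1,3]^2, I[3,3]. HN layers by μ_θ (3 steps, strictly decreasing):
  μ^(1)=1; μ^(2)=0; μ^(3)=-1/2

((2, 0, 0); (0, 0, 3); (2, 2, 0))


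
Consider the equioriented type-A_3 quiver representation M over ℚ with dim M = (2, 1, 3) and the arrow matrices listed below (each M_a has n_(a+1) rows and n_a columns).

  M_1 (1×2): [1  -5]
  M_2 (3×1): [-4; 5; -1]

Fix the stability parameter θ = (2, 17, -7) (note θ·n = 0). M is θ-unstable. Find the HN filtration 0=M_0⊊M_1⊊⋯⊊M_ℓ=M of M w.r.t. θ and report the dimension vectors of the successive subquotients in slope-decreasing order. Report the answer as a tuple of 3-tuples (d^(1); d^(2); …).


Barcode: M ≅ I[1,1], I[1,3], I[3,3]^2. HN layers by μ_θ (3 steps, strictly decreasing):
  μ^(1)=5; μ^(2)=2; μ^(3)=-7

((0, 1, 1); (2, 0, 0); (0, 0, 2))


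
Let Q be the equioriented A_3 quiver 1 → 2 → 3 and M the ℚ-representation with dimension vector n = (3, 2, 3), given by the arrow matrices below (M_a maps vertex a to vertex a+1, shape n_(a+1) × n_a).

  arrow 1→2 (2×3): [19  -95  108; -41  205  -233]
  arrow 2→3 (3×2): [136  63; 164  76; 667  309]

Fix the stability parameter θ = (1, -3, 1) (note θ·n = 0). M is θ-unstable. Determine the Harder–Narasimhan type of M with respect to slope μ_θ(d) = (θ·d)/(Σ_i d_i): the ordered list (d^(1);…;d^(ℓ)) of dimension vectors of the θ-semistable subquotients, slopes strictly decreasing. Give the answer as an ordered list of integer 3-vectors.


Barcode: M ≅ I[1,1], I[1,3]^2, I[3,3]. HN layers by μ_θ (2 steps, strictly decreasing):
  μ^(1)=1; μ^(2)=-1

((1, 0, 3); (2, 2, 0))


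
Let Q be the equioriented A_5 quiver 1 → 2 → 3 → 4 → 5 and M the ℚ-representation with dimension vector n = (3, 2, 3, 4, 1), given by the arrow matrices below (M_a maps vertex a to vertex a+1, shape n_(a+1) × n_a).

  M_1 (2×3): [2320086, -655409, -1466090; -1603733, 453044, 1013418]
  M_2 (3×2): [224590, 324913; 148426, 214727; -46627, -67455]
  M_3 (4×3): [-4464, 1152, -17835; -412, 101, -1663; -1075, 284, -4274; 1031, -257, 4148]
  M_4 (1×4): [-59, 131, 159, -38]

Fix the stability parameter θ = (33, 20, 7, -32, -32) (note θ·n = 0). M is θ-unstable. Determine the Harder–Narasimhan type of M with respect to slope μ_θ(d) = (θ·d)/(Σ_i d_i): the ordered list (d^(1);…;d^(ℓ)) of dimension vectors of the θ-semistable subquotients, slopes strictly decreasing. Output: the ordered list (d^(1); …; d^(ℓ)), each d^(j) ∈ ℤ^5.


Via rank(M_{q-1}∘⋯∘M_p): M ≅ I[1,1], I[1,4], I[1,5], I[3,4], I[4,4].
μ_θ-semistable layers: μ^(1)=33; μ^(2)=7; μ^(3)=-4/5; μ^(4)=-25/2; μ^(5)=-32

((1, 0, 0, 0, 0); (1, 1, 1, 1, 0); (1, 1, 1, 1, 1); (0, 0, 1, 1, 0); (0, 0, 0, 1, 0))


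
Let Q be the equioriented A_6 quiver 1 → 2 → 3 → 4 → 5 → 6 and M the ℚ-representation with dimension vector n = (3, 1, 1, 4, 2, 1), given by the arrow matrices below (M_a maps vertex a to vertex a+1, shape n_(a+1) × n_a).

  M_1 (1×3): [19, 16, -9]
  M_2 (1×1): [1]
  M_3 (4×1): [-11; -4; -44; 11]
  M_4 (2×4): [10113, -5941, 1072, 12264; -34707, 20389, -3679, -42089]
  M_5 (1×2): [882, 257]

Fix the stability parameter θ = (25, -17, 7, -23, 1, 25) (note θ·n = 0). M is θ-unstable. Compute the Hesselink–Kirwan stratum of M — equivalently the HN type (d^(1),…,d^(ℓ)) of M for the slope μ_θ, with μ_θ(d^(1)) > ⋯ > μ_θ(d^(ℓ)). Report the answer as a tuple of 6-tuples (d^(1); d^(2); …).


Interval decomposition of M: I[1,1]^2, I[1,5], I[4,4]^2, I[4,6].
HN type (ℓ=4): μ^(1)=25; μ^(2)=1; μ^(3)=-2; μ^(4)=-23

((2, 0, 0, 0, 0, 1); (0, 0, 0, 0, 2, 0); (1, 1, 1, 1, 0, 0); (0, 0, 0, 3, 0, 0))


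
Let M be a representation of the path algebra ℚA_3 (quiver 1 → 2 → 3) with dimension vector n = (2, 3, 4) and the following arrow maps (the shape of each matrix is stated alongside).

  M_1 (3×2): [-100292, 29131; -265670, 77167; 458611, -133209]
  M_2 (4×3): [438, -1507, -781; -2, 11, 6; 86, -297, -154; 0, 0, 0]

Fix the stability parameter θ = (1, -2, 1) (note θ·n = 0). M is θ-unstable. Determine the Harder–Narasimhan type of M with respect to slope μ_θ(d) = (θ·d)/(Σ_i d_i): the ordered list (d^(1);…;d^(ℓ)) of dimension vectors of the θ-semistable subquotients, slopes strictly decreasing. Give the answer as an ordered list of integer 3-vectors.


Barcode: M ≅ I[1,3]^2, I[2,2], I[3,3]^2. HN layers by μ_θ (3 steps, strictly decreasing):
  μ^(1)=1; μ^(2)=-1/2; μ^(3)=-2

((0, 0, 4); (2, 2, 0); (0, 1, 0))


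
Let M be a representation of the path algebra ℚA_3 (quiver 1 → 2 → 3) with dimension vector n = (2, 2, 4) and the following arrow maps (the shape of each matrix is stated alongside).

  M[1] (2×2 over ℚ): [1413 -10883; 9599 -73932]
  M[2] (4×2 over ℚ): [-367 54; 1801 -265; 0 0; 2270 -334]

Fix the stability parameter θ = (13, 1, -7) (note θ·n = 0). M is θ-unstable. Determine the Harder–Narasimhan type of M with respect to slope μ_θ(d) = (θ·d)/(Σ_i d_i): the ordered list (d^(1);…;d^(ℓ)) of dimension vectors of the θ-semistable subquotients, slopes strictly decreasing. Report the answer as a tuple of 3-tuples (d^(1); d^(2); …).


Interval decomposition of M: I[1,3]^2, I[3,3]^2.
HN type (ℓ=2): μ^(1)=7/3; μ^(2)=-7

((2, 2, 2); (0, 0, 2))


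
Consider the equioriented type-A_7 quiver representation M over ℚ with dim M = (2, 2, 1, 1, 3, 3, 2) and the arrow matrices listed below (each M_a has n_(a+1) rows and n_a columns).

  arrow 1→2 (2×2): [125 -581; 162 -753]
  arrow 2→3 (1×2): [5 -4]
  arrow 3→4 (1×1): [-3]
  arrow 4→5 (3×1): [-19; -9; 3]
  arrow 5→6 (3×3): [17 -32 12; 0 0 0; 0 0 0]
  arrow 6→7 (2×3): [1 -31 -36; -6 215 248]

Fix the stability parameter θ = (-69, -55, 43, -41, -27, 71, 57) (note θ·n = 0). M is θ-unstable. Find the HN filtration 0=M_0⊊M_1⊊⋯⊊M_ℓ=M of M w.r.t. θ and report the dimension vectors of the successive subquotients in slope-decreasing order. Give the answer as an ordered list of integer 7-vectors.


Interval decomposition of M: I[1,2], I[1,7], I[5,5]^2, I[6,6], I[6,7].
HN type (ℓ=6): μ^(1)=71; μ^(2)=64; μ^(3)=-25/3; μ^(4)=-27; μ^(5)=-55; μ^(6)=-69

((0, 0, 0, 0, 0, 1, 0); (0, 0, 0, 0, 0, 2, 2); (0, 0, 1, 1, 1, 0, 0); (0, 0, 0, 0, 2, 0, 0); (0, 2, 0, 0, 0, 0, 0); (2, 0, 0, 0, 0, 0, 0))


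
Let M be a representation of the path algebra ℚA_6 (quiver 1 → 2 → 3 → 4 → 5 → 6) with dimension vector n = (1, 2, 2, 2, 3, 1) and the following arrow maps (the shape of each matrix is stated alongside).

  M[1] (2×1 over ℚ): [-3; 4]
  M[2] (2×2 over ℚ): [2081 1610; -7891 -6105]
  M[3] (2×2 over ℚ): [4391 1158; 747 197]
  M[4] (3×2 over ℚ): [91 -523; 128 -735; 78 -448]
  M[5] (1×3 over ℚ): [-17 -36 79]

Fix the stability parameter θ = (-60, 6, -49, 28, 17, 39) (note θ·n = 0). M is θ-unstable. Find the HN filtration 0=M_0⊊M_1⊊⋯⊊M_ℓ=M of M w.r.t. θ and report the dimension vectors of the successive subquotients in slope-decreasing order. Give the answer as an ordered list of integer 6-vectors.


Via rank(M_{q-1}∘⋯∘M_p): M ≅ I[1,6], I[2,5], I[5,5].
μ_θ-semistable layers: μ^(1)=39; μ^(2)=45/2; μ^(3)=17; μ^(4)=-43/2; μ^(5)=-60

((0, 0, 0, 0, 0, 1); (0, 0, 0, 2, 2, 0); (0, 0, 0, 0, 1, 0); (0, 2, 2, 0, 0, 0); (1, 0, 0, 0, 0, 0))


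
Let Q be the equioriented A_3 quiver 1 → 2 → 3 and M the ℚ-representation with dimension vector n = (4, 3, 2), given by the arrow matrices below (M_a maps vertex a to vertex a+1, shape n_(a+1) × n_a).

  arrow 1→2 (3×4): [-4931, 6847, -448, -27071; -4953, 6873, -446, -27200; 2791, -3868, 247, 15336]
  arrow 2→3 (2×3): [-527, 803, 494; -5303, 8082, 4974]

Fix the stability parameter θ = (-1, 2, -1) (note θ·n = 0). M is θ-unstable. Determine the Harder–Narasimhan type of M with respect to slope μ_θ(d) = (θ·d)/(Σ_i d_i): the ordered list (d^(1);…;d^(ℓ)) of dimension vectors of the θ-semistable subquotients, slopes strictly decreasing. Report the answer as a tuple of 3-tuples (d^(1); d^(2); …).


Barcode: M ≅ I[1,1], I[1,2], I[1,3]^2. HN layers by μ_θ (3 steps, strictly decreasing):
  μ^(1)=2; μ^(2)=1/2; μ^(3)=-1

((0, 1, 0); (0, 2, 2); (4, 0, 0))


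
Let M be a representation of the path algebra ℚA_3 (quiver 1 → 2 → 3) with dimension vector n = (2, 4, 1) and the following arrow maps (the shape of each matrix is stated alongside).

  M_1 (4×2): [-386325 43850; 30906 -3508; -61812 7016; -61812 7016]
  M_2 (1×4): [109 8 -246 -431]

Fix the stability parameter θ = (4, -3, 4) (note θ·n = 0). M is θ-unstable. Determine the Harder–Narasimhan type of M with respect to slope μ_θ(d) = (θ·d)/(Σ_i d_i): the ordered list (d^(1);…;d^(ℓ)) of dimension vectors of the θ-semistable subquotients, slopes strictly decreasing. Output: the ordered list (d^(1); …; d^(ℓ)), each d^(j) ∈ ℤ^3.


Via rank(M_{q-1}∘⋯∘M_p): M ≅ I[1,1], I[1,3], I[2,2]^3.
μ_θ-semistable layers: μ^(1)=4; μ^(2)=1/2; μ^(3)=-3

((1, 0, 1); (1, 1, 0); (0, 3, 0))


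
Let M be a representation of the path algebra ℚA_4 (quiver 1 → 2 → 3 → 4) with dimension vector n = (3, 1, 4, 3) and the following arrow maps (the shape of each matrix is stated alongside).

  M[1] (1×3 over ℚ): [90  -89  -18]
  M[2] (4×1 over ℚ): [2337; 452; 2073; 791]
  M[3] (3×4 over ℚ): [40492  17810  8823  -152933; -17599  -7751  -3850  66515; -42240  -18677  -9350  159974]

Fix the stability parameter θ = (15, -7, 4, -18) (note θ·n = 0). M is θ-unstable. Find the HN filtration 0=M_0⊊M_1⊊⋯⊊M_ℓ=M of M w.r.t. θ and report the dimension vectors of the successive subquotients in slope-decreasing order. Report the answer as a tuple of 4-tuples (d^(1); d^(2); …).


Interval decomposition of M: I[1,1]^2, I[1,3], I[3,4]^3.
HN type (ℓ=3): μ^(1)=15; μ^(2)=4; μ^(3)=-7

((2, 0, 0, 0); (1, 1, 1, 0); (0, 0, 3, 3))


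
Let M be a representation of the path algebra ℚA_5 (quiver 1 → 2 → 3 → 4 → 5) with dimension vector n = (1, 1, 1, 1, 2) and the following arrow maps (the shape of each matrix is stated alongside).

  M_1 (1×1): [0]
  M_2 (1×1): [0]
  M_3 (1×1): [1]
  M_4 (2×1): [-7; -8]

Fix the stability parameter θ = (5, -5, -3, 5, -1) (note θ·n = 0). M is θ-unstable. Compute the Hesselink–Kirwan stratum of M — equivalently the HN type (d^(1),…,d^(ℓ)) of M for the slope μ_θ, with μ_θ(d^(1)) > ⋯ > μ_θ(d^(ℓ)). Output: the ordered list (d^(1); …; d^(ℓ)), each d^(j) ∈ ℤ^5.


Via rank(M_{q-1}∘⋯∘M_p): M ≅ I[1,1], I[2,2], I[3,5], I[5,5].
μ_θ-semistable layers: μ^(1)=5; μ^(2)=2; μ^(3)=-1; μ^(4)=-3; μ^(5)=-5

((1, 0, 0, 0, 0); (0, 0, 0, 1, 1); (0, 0, 0, 0, 1); (0, 0, 1, 0, 0); (0, 1, 0, 0, 0))


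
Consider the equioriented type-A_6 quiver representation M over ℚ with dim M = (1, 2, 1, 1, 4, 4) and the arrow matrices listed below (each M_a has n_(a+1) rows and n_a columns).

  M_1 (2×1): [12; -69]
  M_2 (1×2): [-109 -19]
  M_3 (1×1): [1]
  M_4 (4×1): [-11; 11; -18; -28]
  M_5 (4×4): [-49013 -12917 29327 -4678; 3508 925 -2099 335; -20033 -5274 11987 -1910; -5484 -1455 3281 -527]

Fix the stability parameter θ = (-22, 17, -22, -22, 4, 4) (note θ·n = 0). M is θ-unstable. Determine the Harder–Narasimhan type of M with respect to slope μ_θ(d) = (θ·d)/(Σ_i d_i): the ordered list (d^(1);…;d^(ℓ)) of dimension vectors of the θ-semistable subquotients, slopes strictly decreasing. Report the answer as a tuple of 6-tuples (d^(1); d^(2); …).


Interval decomposition of M: I[1,6], I[2,2], I[5,6]^3.
HN type (ℓ=4): μ^(1)=17; μ^(2)=4; μ^(3)=-9; μ^(4)=-22

((0, 1, 0, 0, 0, 0); (0, 0, 0, 0, 4, 4); (0, 1, 1, 1, 0, 0); (1, 0, 0, 0, 0, 0))


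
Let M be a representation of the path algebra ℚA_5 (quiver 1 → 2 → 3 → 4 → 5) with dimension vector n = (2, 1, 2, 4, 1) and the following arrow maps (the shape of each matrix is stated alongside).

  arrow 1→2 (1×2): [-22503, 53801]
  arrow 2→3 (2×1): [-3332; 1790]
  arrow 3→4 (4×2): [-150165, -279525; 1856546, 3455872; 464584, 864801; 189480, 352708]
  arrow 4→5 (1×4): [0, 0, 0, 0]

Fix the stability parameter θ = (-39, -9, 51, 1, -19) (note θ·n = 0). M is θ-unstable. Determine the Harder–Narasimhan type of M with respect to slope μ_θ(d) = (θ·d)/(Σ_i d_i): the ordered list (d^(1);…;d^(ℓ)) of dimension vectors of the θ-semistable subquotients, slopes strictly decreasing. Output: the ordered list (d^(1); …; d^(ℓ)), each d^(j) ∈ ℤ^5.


Via rank(M_{q-1}∘⋯∘M_p): M ≅ I[1,1], I[1,4], I[3,4], I[4,4]^2, I[5,5].
μ_θ-semistable layers: μ^(1)=26; μ^(2)=1; μ^(3)=-9; μ^(4)=-19; μ^(5)=-39

((0, 0, 2, 2, 0); (0, 0, 0, 2, 0); (0, 1, 0, 0, 0); (0, 0, 0, 0, 1); (2, 0, 0, 0, 0))


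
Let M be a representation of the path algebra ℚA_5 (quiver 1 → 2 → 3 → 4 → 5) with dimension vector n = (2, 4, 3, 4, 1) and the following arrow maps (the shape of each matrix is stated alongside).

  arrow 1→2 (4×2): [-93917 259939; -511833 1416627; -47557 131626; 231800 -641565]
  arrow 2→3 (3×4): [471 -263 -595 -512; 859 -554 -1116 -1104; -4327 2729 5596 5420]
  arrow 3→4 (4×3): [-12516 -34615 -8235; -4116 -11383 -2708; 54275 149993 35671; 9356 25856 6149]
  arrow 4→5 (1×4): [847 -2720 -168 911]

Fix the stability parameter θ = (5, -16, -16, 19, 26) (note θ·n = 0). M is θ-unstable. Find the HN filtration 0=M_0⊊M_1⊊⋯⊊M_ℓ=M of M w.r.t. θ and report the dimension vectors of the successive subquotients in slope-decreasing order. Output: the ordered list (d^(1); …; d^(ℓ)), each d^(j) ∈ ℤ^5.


Via rank(M_{q-1}∘⋯∘M_p): M ≅ I[1,4], I[1,5], I[2,2], I[2,4], I[4,4].
μ_θ-semistable layers: μ^(1)=26; μ^(2)=19; μ^(3)=-9; μ^(4)=-16

((0, 0, 0, 0, 1); (0, 0, 0, 4, 0); (2, 2, 2, 0, 0); (0, 2, 1, 0, 0))


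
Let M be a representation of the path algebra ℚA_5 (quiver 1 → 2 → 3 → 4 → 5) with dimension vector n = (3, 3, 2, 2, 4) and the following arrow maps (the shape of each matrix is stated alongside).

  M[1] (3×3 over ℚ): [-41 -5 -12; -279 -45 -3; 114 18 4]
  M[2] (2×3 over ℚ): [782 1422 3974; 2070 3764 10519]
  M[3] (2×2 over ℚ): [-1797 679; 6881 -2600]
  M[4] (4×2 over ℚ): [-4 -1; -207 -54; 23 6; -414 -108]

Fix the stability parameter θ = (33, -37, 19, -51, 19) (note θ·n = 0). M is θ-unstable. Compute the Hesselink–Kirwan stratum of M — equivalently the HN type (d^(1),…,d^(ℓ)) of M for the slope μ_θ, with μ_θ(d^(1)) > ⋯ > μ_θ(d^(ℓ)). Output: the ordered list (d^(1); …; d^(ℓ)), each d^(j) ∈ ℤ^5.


Interval decomposition of M: I[1,1], I[1,5]^2, I[2,2], I[5,5]^2.
HN type (ℓ=4): μ^(1)=33; μ^(2)=19; μ^(3)=-9; μ^(4)=-37

((1, 0, 0, 0, 0); (0, 0, 0, 0, 4); (2, 2, 2, 2, 0); (0, 1, 0, 0, 0))


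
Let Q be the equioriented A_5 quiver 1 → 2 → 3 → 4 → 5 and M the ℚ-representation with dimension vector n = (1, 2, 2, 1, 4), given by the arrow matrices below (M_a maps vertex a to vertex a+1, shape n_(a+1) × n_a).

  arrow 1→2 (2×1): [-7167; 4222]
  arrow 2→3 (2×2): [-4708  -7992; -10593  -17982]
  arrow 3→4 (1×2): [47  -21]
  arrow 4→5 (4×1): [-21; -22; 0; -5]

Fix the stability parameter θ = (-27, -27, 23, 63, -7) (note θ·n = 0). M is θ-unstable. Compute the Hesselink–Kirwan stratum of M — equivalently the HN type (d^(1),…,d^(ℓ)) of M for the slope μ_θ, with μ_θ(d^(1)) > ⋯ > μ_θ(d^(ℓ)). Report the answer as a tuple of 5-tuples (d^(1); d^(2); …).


Barcode: M ≅ I[1,5], I[2,2], I[3,3], I[5,5]^3. HN layers by μ_θ (4 steps, strictly decreasing):
  μ^(1)=28; μ^(2)=23; μ^(3)=-7; μ^(4)=-27

((0, 0, 0, 1, 1); (0, 0, 2, 0, 0); (0, 0, 0, 0, 3); (1, 2, 0, 0, 0))


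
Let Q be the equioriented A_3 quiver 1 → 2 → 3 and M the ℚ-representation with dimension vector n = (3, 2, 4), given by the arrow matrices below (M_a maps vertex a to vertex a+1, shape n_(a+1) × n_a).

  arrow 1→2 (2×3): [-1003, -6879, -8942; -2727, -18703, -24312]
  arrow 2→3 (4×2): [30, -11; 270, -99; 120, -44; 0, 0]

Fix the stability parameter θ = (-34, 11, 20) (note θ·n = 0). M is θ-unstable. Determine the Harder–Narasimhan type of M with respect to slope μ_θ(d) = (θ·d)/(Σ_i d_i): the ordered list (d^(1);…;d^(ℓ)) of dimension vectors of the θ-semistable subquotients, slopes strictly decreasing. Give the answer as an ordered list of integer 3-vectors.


Via rank(M_{q-1}∘⋯∘M_p): M ≅ I[1,1], I[1,2], I[1,3], I[3,3]^3.
μ_θ-semistable layers: μ^(1)=20; μ^(2)=11; μ^(3)=-34

((0, 0, 4); (0, 2, 0); (3, 0, 0))


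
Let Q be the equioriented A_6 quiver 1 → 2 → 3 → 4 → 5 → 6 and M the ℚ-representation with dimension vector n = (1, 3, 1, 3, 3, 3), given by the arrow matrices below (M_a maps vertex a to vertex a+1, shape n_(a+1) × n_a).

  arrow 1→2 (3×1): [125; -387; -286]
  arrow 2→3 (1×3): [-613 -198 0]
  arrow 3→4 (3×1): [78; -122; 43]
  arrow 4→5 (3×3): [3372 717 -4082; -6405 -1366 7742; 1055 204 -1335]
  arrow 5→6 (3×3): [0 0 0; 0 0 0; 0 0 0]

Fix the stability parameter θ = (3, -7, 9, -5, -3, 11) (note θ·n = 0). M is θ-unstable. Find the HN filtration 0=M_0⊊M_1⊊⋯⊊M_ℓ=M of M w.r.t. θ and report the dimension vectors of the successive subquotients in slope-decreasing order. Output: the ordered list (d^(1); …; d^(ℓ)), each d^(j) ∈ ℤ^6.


Barcode: M ≅ I[1,5], I[2,2]^2, I[4,5]^2, I[6,6]^3. HN layers by μ_θ (6 steps, strictly decreasing):
  μ^(1)=11; μ^(2)=1/3; μ^(3)=-2; μ^(4)=-3; μ^(5)=-5; μ^(6)=-7

((0, 0, 0, 0, 0, 3); (0, 0, 1, 1, 1, 0); (1, 1, 0, 0, 0, 0); (0, 0, 0, 0, 2, 0); (0, 0, 0, 2, 0, 0); (0, 2, 0, 0, 0, 0))


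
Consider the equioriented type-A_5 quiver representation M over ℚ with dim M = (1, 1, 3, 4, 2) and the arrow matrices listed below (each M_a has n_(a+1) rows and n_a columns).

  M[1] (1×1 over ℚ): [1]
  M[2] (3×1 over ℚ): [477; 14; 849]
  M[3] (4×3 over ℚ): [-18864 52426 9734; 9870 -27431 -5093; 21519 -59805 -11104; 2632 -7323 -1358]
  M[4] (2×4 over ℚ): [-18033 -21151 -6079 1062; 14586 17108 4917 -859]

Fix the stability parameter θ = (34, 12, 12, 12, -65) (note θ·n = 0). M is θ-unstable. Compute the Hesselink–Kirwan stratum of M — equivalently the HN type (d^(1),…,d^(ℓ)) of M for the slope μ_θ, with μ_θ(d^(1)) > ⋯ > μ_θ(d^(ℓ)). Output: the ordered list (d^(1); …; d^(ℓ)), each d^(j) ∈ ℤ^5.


Barcode: M ≅ I[1,5], I[3,4], I[3,5], I[4,4]. HN layers by μ_θ (3 steps, strictly decreasing):
  μ^(1)=12; μ^(2)=1; μ^(3)=-41/3

((0, 0, 1, 2, 0); (1, 1, 1, 1, 1); (0, 0, 1, 1, 1))


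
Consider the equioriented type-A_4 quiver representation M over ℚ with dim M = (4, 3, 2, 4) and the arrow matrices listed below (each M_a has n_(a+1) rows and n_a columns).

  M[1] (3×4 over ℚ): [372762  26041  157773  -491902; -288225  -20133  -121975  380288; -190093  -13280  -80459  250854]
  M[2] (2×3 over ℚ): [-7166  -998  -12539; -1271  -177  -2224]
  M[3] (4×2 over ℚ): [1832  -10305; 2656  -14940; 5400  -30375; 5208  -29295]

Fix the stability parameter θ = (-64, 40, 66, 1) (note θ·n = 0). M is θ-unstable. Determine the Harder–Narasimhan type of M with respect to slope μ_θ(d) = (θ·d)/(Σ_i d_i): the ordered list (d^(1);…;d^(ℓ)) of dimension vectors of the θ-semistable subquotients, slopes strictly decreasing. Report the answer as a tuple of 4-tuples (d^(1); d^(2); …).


Barcode: M ≅ I[1,1], I[1,2], I[1,3], I[1,4], I[4,4]^3. HN layers by μ_θ (5 steps, strictly decreasing):
  μ^(1)=66; μ^(2)=40; μ^(3)=107/3; μ^(4)=1; μ^(5)=-64

((0, 0, 1, 0); (0, 2, 0, 0); (0, 1, 1, 1); (0, 0, 0, 3); (4, 0, 0, 0))


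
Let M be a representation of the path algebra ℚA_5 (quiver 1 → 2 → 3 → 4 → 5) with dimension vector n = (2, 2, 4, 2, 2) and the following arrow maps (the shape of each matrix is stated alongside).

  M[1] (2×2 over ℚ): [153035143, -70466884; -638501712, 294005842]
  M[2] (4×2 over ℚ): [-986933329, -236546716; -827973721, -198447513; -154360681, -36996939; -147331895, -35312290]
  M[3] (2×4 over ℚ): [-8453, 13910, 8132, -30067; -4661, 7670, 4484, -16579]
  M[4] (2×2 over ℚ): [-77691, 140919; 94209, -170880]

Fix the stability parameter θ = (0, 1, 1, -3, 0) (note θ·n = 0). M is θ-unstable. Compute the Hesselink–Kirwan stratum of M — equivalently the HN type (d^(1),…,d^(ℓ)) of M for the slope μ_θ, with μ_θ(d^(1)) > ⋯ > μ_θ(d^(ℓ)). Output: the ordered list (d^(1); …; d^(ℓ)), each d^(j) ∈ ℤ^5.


Barcode: M ≅ I[1,3]^2, I[3,3], I[3,5], I[4,5]. HN layers by μ_θ (4 steps, strictly decreasing):
  μ^(1)=1; μ^(2)=0; μ^(3)=-1; μ^(4)=-3

((0, 2, 3, 0, 0); (2, 0, 0, 0, 2); (0, 0, 1, 1, 0); (0, 0, 0, 1, 0))


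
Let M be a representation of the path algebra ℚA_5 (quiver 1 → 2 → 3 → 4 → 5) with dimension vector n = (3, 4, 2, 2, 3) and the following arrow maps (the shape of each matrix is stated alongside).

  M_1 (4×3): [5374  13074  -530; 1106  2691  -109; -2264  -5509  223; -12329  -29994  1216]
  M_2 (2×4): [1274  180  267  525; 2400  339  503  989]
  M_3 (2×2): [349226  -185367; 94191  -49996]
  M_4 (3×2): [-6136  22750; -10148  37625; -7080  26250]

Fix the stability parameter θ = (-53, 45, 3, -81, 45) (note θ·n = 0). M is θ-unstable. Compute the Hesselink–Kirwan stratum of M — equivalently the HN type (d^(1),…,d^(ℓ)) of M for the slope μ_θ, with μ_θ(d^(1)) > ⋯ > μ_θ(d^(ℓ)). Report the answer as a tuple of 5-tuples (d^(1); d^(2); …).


Via rank(M_{q-1}∘⋯∘M_p): M ≅ I[1,1], I[1,4], I[1,5], I[2,2]^2, I[5,5]^2.
μ_θ-semistable layers: μ^(1)=45; μ^(2)=-11; μ^(3)=-53

((0, 2, 0, 0, 3); (0, 2, 2, 2, 0); (3, 0, 0, 0, 0))


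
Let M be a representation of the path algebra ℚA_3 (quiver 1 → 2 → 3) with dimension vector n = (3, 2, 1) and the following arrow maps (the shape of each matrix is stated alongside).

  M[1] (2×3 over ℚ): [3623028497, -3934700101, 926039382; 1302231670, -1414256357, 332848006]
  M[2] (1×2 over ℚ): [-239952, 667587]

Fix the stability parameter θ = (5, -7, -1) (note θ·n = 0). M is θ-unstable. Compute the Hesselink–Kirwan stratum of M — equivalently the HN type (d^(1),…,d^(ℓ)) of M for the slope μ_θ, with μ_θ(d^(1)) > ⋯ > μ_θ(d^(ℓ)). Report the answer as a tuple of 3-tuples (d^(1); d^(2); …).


Via rank(M_{q-1}∘⋯∘M_p): M ≅ I[1,1], I[1,2], I[1,3].
μ_θ-semistable layers: μ^(1)=5; μ^(2)=-1

((1, 0, 0); (2, 2, 1))


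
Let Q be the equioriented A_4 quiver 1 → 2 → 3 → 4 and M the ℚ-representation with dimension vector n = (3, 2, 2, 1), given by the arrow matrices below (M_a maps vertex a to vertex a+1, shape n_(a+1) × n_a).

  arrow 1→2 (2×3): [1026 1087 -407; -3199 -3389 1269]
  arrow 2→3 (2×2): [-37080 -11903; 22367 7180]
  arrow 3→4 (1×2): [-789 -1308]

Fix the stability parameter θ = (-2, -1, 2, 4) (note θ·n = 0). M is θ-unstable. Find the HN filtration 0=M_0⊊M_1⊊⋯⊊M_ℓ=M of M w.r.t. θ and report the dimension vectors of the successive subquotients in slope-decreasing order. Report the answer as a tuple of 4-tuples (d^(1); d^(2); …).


Via rank(M_{q-1}∘⋯∘M_p): M ≅ I[1,1], I[1,3], I[1,4].
μ_θ-semistable layers: μ^(1)=4; μ^(2)=2; μ^(3)=-1; μ^(4)=-2

((0, 0, 0, 1); (0, 0, 2, 0); (0, 2, 0, 0); (3, 0, 0, 0))


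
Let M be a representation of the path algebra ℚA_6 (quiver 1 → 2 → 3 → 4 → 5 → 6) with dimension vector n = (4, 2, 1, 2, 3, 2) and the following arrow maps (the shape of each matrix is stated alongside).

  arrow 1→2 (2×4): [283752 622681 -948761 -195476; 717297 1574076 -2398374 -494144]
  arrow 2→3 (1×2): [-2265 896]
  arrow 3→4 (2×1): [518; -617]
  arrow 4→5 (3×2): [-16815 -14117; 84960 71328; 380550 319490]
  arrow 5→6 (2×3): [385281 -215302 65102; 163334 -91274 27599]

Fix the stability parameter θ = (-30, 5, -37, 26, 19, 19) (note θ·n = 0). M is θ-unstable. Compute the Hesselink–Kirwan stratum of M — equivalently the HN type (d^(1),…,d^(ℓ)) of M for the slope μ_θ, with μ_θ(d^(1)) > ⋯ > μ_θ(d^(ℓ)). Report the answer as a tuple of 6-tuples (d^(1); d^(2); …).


Interval decomposition of M: I[1,1]^2, I[1,2], I[1,6], I[4,4], I[5,5], I[5,6].
HN type (ℓ=6): μ^(1)=26; μ^(2)=64/3; μ^(3)=19; μ^(4)=5; μ^(5)=-16; μ^(6)=-30

((0, 0, 0, 1, 0, 0); (0, 0, 0, 1, 1, 1); (0, 0, 0, 0, 2, 1); (0, 1, 0, 0, 0, 0); (0, 1, 1, 0, 0, 0); (4, 0, 0, 0, 0, 0))


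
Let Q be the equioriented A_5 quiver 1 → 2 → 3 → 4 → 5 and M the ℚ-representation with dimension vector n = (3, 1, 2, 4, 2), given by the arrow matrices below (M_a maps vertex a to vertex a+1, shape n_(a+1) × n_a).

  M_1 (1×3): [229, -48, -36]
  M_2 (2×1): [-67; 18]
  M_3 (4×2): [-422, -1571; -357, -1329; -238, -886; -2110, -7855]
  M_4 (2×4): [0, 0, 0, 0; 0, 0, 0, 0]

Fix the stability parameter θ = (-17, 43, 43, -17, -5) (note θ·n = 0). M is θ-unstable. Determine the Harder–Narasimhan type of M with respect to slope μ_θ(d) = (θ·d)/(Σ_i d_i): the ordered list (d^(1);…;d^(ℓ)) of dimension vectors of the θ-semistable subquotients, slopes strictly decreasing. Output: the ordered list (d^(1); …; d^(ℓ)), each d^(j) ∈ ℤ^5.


Via rank(M_{q-1}∘⋯∘M_p): M ≅ I[1,1]^2, I[1,4], I[3,4], I[4,4]^2, I[5,5]^2.
μ_θ-semistable layers: μ^(1)=23; μ^(2)=13; μ^(3)=-5; μ^(4)=-17

((0, 1, 1, 1, 0); (0, 0, 1, 1, 0); (0, 0, 0, 0, 2); (3, 0, 0, 2, 0))


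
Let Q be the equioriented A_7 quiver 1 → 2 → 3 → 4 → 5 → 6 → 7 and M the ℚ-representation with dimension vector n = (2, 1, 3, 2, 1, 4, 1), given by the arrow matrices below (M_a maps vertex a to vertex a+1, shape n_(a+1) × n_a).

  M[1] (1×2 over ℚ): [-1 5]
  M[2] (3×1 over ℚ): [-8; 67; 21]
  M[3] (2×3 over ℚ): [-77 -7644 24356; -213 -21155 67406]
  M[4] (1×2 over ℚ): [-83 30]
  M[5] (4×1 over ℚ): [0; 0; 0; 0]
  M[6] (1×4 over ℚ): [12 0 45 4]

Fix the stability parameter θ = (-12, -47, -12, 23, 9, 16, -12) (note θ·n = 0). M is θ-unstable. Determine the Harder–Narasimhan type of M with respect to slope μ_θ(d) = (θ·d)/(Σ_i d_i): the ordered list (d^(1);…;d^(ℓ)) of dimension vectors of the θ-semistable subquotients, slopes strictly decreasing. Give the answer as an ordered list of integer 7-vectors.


Barcode: M ≅ I[1,1], I[1,5], I[3,3], I[3,4], I[6,6]^3, I[6,7]. HN layers by μ_θ (5 steps, strictly decreasing):
  μ^(1)=23; μ^(2)=16; μ^(3)=2; μ^(4)=-12; μ^(5)=-59/2

((0, 0, 0, 1, 0, 0, 0); (0, 0, 0, 1, 1, 3, 0); (0, 0, 0, 0, 0, 1, 1); (1, 0, 3, 0, 0, 0, 0); (1, 1, 0, 0, 0, 0, 0))


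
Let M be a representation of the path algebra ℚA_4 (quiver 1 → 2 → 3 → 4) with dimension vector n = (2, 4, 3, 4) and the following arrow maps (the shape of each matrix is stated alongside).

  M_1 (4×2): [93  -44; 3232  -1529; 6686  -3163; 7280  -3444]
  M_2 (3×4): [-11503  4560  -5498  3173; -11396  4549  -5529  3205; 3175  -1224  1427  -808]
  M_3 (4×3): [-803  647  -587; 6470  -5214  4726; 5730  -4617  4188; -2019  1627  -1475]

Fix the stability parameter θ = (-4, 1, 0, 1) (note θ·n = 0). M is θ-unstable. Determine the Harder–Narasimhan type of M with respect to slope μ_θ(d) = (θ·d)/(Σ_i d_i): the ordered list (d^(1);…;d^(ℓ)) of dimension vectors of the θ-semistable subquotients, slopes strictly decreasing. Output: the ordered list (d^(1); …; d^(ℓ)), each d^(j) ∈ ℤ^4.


Interval decomposition of M: I[1,3], I[1,4], I[2,2], I[2,4], I[4,4]^2.
HN type (ℓ=3): μ^(1)=1; μ^(2)=1/2; μ^(3)=-4

((0, 1, 0, 4); (0, 3, 3, 0); (2, 0, 0, 0))


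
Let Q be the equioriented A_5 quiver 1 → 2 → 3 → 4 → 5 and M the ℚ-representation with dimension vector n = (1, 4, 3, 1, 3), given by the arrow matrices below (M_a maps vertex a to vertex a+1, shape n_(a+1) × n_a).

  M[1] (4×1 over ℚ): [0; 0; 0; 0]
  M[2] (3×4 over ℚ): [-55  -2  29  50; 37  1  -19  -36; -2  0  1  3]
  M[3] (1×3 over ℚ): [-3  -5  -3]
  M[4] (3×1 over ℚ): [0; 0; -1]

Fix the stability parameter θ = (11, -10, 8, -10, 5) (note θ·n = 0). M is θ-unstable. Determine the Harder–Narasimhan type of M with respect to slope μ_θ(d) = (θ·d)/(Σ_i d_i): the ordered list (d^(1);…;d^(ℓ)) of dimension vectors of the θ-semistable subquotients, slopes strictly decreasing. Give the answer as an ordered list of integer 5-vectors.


Barcode: M ≅ I[1,1], I[2,2], I[2,3]^2, I[2,5], I[5,5]^2. HN layers by μ_θ (5 steps, strictly decreasing):
  μ^(1)=11; μ^(2)=8; μ^(3)=5; μ^(4)=-1; μ^(5)=-10

((1, 0, 0, 0, 0); (0, 0, 2, 0, 0); (0, 0, 0, 0, 3); (0, 0, 1, 1, 0); (0, 4, 0, 0, 0))


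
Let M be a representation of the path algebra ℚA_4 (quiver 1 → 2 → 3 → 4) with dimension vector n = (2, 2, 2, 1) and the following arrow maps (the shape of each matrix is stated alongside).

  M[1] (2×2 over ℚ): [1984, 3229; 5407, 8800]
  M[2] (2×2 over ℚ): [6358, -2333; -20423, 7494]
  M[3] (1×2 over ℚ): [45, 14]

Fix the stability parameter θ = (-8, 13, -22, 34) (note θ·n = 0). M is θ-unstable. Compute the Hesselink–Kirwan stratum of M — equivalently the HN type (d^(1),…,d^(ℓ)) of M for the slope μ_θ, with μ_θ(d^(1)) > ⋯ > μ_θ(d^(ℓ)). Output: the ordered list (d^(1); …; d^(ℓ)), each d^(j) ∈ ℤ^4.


Via rank(M_{q-1}∘⋯∘M_p): M ≅ I[1,3], I[1,4].
μ_θ-semistable layers: μ^(1)=34; μ^(2)=-9/2; μ^(3)=-8

((0, 0, 0, 1); (0, 2, 2, 0); (2, 0, 0, 0))


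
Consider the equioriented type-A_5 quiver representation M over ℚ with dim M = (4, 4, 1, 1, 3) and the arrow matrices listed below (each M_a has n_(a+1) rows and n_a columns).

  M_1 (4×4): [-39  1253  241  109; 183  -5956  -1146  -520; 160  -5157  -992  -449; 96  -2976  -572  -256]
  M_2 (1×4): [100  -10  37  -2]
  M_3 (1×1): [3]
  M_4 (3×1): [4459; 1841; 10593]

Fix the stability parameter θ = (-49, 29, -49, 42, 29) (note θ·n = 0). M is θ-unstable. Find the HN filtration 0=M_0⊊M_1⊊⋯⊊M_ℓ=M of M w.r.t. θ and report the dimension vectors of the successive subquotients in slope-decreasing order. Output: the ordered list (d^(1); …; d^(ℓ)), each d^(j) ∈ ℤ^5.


Via rank(M_{q-1}∘⋯∘M_p): M ≅ I[1,1], I[1,2]^2, I[1,5], I[2,2], I[5,5]^2.
μ_θ-semistable layers: μ^(1)=71/2; μ^(2)=29; μ^(3)=-10; μ^(4)=-49

((0, 0, 0, 1, 1); (0, 3, 0, 0, 2); (0, 1, 1, 0, 0); (4, 0, 0, 0, 0))


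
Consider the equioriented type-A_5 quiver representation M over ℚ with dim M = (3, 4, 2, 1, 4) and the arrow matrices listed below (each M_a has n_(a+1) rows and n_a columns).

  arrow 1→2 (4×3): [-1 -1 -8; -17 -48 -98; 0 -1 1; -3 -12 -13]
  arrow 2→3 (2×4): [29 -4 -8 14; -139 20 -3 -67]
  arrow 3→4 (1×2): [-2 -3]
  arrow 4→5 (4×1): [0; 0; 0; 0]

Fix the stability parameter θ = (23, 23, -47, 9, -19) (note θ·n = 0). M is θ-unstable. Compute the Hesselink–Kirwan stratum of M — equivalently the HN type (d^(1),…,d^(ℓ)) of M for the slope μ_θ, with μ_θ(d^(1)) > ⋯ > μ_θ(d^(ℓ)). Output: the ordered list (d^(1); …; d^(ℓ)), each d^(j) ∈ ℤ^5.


Interval decomposition of M: I[1,2], I[1,3], I[1,4], I[2,2], I[5,5]^4.
HN type (ℓ=4): μ^(1)=23; μ^(2)=9; μ^(3)=-1/3; μ^(4)=-19

((1, 2, 0, 0, 0); (0, 0, 0, 1, 0); (2, 2, 2, 0, 0); (0, 0, 0, 0, 4))


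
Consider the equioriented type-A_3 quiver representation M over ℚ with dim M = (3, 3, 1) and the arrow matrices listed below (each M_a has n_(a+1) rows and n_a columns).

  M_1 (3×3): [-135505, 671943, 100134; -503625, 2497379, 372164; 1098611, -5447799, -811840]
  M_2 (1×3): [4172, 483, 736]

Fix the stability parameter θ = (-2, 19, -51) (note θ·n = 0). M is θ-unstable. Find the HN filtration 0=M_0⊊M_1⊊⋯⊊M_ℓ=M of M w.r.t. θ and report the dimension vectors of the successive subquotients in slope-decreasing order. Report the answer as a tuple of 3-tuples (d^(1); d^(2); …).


Barcode: M ≅ I[1,2]^2, I[1,3]. HN layers by μ_θ (3 steps, strictly decreasing):
  μ^(1)=19; μ^(2)=-2; μ^(3)=-34/3

((0, 2, 0); (2, 0, 0); (1, 1, 1))


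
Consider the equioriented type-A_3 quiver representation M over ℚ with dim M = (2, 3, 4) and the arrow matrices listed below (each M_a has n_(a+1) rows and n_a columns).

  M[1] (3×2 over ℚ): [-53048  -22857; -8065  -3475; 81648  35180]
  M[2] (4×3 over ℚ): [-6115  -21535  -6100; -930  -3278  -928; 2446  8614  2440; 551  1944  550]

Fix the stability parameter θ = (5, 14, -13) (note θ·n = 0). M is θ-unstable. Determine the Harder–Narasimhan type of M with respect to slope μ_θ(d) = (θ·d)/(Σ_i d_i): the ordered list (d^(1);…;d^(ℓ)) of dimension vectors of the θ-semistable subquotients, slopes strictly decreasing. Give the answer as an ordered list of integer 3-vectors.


Barcode: M ≅ I[1,3]^2, I[2,2], I[3,3]^2. HN layers by μ_θ (3 steps, strictly decreasing):
  μ^(1)=14; μ^(2)=2; μ^(3)=-13

((0, 1, 0); (2, 2, 2); (0, 0, 2))


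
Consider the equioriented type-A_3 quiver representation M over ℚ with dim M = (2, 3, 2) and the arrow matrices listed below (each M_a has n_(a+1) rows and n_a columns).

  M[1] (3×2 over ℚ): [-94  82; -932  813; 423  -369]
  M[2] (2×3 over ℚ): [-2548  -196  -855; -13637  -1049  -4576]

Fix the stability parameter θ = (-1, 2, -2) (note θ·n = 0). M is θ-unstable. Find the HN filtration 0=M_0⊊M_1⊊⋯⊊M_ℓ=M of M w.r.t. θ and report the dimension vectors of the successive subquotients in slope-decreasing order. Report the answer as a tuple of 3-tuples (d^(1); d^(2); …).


Via rank(M_{q-1}∘⋯∘M_p): M ≅ I[1,3]^2, I[2,2].
μ_θ-semistable layers: μ^(1)=2; μ^(2)=0; μ^(3)=-1

((0, 1, 0); (0, 2, 2); (2, 0, 0))


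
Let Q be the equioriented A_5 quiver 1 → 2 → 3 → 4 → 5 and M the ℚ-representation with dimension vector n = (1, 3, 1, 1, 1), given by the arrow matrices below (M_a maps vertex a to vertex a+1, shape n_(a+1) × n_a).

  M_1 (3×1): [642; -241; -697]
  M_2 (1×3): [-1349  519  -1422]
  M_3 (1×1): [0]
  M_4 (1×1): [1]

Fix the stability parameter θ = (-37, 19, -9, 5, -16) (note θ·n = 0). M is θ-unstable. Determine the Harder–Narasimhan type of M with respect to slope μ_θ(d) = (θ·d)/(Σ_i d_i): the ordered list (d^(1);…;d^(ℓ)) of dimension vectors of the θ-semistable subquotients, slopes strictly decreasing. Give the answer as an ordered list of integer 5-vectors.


Via rank(M_{q-1}∘⋯∘M_p): M ≅ I[1,3], I[2,2]^2, I[4,5].
μ_θ-semistable layers: μ^(1)=19; μ^(2)=5; μ^(3)=-11/2; μ^(4)=-37

((0, 2, 0, 0, 0); (0, 1, 1, 0, 0); (0, 0, 0, 1, 1); (1, 0, 0, 0, 0))


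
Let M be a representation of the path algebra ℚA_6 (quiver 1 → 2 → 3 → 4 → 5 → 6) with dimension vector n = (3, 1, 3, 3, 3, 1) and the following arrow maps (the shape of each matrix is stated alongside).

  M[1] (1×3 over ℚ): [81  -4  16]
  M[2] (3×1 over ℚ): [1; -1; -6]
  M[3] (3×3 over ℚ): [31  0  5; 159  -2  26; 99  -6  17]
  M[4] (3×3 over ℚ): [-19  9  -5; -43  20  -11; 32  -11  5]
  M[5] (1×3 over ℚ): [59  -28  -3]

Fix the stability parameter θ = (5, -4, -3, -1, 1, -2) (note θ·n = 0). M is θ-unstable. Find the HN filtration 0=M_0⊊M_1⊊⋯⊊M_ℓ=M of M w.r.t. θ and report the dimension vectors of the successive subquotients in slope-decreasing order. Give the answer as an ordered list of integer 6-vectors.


Barcode: M ≅ I[1,1]^2, I[1,6], I[3,5]^2. HN layers by μ_θ (6 steps, strictly decreasing):
  μ^(1)=5; μ^(2)=1; μ^(3)=-1/2; μ^(4)=-3/4; μ^(5)=-1; μ^(6)=-3

((2, 0, 0, 0, 0, 0); (0, 0, 0, 0, 2, 0); (0, 0, 0, 0, 1, 1); (1, 1, 1, 1, 0, 0); (0, 0, 0, 2, 0, 0); (0, 0, 2, 0, 0, 0))


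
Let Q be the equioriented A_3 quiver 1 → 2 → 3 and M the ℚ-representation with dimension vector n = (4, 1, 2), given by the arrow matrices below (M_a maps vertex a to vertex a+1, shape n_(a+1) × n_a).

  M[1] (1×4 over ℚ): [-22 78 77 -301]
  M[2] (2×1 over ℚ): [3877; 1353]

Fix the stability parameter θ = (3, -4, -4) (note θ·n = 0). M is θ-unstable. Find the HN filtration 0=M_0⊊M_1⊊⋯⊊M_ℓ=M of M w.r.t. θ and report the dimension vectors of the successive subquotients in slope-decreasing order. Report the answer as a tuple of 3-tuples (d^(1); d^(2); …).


Interval decomposition of M: I[1,1]^3, I[1,3], I[3,3].
HN type (ℓ=3): μ^(1)=3; μ^(2)=-5/3; μ^(3)=-4

((3, 0, 0); (1, 1, 1); (0, 0, 1))


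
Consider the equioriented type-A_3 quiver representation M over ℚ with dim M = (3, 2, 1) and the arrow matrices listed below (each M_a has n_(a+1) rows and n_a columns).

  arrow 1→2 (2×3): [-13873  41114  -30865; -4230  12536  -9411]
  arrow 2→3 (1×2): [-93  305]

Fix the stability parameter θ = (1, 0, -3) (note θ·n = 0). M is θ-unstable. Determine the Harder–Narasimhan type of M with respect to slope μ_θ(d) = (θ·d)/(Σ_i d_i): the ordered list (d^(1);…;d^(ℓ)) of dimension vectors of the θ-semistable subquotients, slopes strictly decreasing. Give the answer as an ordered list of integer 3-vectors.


Barcode: M ≅ I[1,1], I[1,2], I[1,3]. HN layers by μ_θ (3 steps, strictly decreasing):
  μ^(1)=1; μ^(2)=1/2; μ^(3)=-2/3

((1, 0, 0); (1, 1, 0); (1, 1, 1))
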